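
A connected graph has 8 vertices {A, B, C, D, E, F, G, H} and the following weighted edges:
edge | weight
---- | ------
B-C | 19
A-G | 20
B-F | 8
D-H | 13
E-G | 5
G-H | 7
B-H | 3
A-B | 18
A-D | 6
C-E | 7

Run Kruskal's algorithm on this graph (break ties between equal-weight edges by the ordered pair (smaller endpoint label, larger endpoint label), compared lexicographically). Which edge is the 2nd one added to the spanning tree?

E-G

Kruskal's algorithm — process edges by increasing weight (ties by edge label):
B-H (3): add — endpoints in different components.
E-G (5): add — endpoints in different components.
A-D (6): add — endpoints in different components.
C-E (7): add — endpoints in different components.
G-H (7): add — endpoints in different components.
B-F (8): add — endpoints in different components.
D-H (13): add — endpoints in different components.
The 2nd edge added is E-G.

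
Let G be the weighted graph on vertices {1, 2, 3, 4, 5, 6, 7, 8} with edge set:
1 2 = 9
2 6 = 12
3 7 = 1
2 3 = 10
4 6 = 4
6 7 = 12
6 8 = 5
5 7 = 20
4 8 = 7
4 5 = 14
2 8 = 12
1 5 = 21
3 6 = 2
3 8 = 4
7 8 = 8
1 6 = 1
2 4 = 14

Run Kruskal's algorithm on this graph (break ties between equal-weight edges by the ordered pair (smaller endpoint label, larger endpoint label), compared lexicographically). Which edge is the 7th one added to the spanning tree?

4-5

Sort edges by weight, then run Kruskal:
1 6 (1): add — endpoints in different components.
3 7 (1): add — endpoints in different components.
3 6 (2): add — endpoints in different components.
3 8 (4): add — endpoints in different components.
4 6 (4): add — endpoints in different components.
6 8 (5): skip — 6 and 8 already connected.
4 8 (7): skip — 4 and 8 already connected.
7 8 (8): skip — 7 and 8 already connected.
1 2 (9): add — endpoints in different components.
2 3 (10): skip — 2 and 3 already connected.
2 6 (12): skip — 2 and 6 already connected.
2 8 (12): skip — 2 and 8 already connected.
6 7 (12): skip — 6 and 7 already connected.
2 4 (14): skip — 2 and 4 already connected.
4 5 (14): add — endpoints in different components.
The 7th edge added is 4 5.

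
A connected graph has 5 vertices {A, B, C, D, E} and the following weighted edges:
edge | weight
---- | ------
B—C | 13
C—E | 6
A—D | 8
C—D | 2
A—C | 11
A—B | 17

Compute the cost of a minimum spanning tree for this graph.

29

Sort edges by weight, then run Kruskal:
C—D (2): add. Components now {A} {B} {C,D} {E}
C—E (6): add. Components now {A} {B} {C,D,E}
A—D (8): add. Components now {A,C,D,E} {B}
A—C (11): skip — A and C already connected.
B—C (13): add. Components now {A,B,C,D,E}
MST edges: C—D, C—E, A—D, B—C; total weight 2+6+8+13 = 29.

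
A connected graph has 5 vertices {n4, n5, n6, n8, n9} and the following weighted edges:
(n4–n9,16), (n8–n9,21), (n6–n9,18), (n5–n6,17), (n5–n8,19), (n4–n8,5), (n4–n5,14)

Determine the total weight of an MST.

Prim's algorithm from n4:
Step 1: frontier [n4–n8 5, n4–n5 14, n4–n9 16] → take n4–n8 (5); add n8.
Step 2: frontier [n4–n5 14, n4–n9 16, n5–n8 19, n8–n9 21] → take n4–n5 (14); add n5.
Step 3: frontier [n4–n9 16, n5–n6 17, n8–n9 21] → take n4–n9 (16); add n9.
Step 4: frontier [n5–n6 17, n6–n9 18] → take n5–n6 (17); add n6.
MST edges: n4–n8, n4–n5, n4–n9, n5–n6; total weight 5+14+16+17 = 52.

52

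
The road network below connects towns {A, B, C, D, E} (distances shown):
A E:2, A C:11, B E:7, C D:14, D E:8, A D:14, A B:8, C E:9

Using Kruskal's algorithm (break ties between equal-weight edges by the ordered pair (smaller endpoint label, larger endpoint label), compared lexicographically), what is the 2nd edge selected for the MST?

Kruskal: consider edges lightest-first.
A E (2): add — endpoints in different components.
B E (7): add — endpoints in different components.
A B (8): skip — A and B already connected.
D E (8): add — endpoints in different components.
C E (9): add — endpoints in different components.
The 2nd edge added is B E.

B-E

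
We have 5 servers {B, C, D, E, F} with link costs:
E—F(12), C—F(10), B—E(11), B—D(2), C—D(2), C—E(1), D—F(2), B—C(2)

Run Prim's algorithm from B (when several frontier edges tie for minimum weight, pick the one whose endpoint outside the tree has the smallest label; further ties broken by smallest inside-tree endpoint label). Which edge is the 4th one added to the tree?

Grow the tree from B using Prim:
Step 1: frontier [B—C 2, B—D 2, B—E 11] → take B—C (2); add C.
Step 2: frontier [B—D 2, B—E 11, C—E 1, C—D 2, C—F 10] → take C—E (1); add E.
Step 3: frontier [B—D 2, C—D 2, C—F 10, E—F 12] → take B—D (2); add D.
Step 4: frontier [C—F 10, D—F 2, E—F 12] → take D—F (2); add F.
The 4th edge added is D—F.

D-F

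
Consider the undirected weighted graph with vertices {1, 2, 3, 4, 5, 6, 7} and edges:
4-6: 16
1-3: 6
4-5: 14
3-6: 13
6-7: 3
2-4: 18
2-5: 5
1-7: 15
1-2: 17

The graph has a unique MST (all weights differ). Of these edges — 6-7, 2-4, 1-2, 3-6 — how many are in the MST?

Kruskal's algorithm — process edges by increasing weight (ties by edge label):
6-7 (3): add. Components now {1} {2} {3} {4} {5} {6,7}
2-5 (5): add. Components now {1} {2,5} {3} {4} {6,7}
1-3 (6): add. Components now {1,3} {2,5} {4} {6,7}
3-6 (13): add. Components now {1,3,6,7} {2,5} {4}
4-5 (14): add. Components now {1,3,6,7} {2,4,5}
1-7 (15): skip — 1 and 7 already connected.
4-6 (16): add. Components now {1,2,3,4,5,6,7}
MST edge set: {6-7, 2-5, 1-3, 3-6, 4-5, 4-6}.
Of the listed edges, {6-7, 3-6} are in the MST → 2.

2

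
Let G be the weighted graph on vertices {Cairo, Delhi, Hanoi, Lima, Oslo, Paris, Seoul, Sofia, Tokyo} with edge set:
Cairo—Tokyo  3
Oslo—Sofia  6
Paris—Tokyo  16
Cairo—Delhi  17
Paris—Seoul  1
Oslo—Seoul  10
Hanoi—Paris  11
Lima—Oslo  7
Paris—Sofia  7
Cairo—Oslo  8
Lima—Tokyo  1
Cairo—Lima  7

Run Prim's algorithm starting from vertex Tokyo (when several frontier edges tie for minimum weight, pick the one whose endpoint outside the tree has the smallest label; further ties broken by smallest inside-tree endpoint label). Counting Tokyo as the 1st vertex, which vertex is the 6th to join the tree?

Prim, starting at Tokyo.
Step 1: cheapest edge leaving the tree is Lima—Tokyo (1); add Lima.
Step 2: cheapest edge leaving the tree is Cairo—Tokyo (3); add Cairo.
Step 3: cheapest edge leaving the tree is Lima—Oslo (7); add Oslo.
Step 4: cheapest edge leaving the tree is Oslo—Sofia (6); add Sofia.
Step 5: cheapest edge leaving the tree is Paris—Sofia (7); add Paris.
Step 6: cheapest edge leaving the tree is Paris—Seoul (1); add Seoul.
Step 7: cheapest edge leaving the tree is Hanoi—Paris (11); add Hanoi.
Step 8: cheapest edge leaving the tree is Cairo—Delhi (17); add Delhi.
Vertex order: Tokyo, Lima, Cairo, Oslo, Sofia, Paris, Seoul, Hanoi, Delhi. The 6th vertex is Paris.

Paris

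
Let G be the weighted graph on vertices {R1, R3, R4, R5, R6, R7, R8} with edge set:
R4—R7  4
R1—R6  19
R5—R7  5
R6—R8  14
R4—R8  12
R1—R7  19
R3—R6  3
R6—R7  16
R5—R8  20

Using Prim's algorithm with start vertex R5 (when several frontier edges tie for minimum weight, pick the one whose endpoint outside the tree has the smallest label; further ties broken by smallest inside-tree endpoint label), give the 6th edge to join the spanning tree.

R1-R6

Grow the tree from R5 using Prim:
Step 1: cheapest edge leaving the tree is R5—R7 (5); add R7.
Step 2: cheapest edge leaving the tree is R4—R7 (4); add R4.
Step 3: cheapest edge leaving the tree is R4—R8 (12); add R8.
Step 4: cheapest edge leaving the tree is R6—R8 (14); add R6.
Step 5: cheapest edge leaving the tree is R3—R6 (3); add R3.
Step 6: cheapest edge leaving the tree is R1—R6 (19); add R1.
The 6th edge added is R1—R6.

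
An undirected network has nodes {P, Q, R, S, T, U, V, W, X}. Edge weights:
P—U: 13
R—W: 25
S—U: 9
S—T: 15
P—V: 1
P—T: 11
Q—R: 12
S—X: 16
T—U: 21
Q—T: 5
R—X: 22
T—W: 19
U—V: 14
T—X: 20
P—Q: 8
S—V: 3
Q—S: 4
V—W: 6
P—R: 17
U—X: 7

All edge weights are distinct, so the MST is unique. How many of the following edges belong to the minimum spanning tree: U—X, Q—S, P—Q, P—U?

2

Kruskal's algorithm — process edges by increasing weight (ties by edge label):
P—V (1): add — endpoints in different components.
S—V (3): add — endpoints in different components.
Q—S (4): add — endpoints in different components.
Q—T (5): add — endpoints in different components.
V—W (6): add — endpoints in different components.
U—X (7): add — endpoints in different components.
P—Q (8): skip — Q and P already connected.
S—U (9): add — endpoints in different components.
P—T (11): skip — T and P already connected.
Q—R (12): add — endpoints in different components.
MST edge set: {P—V, S—V, Q—S, Q—T, V—W, U—X, S—U, Q—R}.
Of the listed edges, {U—X, Q—S} are in the MST → 2.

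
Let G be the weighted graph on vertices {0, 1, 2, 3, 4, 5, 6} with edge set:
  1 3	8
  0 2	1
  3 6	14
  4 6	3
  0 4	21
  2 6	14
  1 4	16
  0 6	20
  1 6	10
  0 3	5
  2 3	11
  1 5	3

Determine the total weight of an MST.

30

Prim, starting at 1.
Step 1: cheapest edge leaving the tree is 1 5 (3); add 5.
Step 2: cheapest edge leaving the tree is 1 3 (8); add 3.
Step 3: cheapest edge leaving the tree is 0 3 (5); add 0.
Step 4: cheapest edge leaving the tree is 0 2 (1); add 2.
Step 5: cheapest edge leaving the tree is 1 6 (10); add 6.
Step 6: cheapest edge leaving the tree is 4 6 (3); add 4.
MST edges: 1 5, 1 3, 0 3, 0 2, 1 6, 4 6; total weight 3+8+5+1+10+3 = 30.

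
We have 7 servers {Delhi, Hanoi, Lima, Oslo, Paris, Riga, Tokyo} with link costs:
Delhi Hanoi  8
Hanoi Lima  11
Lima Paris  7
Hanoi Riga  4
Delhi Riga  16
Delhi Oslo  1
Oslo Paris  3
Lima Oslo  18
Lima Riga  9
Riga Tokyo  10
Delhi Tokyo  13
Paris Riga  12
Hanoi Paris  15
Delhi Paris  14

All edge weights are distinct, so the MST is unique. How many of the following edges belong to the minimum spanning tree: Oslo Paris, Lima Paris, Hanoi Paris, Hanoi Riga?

3

Sort edges by weight, then run Kruskal:
Delhi Oslo (1): add — endpoints in different components.
Oslo Paris (3): add — endpoints in different components.
Hanoi Riga (4): add — endpoints in different components.
Lima Paris (7): add — endpoints in different components.
Delhi Hanoi (8): add — endpoints in different components.
Lima Riga (9): skip — Lima and Riga already connected.
Riga Tokyo (10): add — endpoints in different components.
MST edge set: {Delhi Oslo, Oslo Paris, Hanoi Riga, Lima Paris, Delhi Hanoi, Riga Tokyo}.
Of the listed edges, {Oslo Paris, Lima Paris, Hanoi Riga} are in the MST → 3.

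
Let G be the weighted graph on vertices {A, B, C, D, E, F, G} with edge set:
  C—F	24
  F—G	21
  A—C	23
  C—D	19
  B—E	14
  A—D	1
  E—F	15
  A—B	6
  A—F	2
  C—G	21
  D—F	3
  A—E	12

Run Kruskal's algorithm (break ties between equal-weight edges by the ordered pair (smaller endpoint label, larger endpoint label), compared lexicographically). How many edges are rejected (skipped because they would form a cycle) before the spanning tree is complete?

3

Kruskal: consider edges lightest-first.
A—D (1): add — endpoints in different components.
A—F (2): add — endpoints in different components.
D—F (3): skip — D and F already connected.
A—B (6): add — endpoints in different components.
A—E (12): add — endpoints in different components.
B—E (14): skip — B and E already connected.
E—F (15): skip — E and F already connected.
C—D (19): add — endpoints in different components.
C—G (21): add — endpoints in different components.
Edges rejected before the tree was complete: 3.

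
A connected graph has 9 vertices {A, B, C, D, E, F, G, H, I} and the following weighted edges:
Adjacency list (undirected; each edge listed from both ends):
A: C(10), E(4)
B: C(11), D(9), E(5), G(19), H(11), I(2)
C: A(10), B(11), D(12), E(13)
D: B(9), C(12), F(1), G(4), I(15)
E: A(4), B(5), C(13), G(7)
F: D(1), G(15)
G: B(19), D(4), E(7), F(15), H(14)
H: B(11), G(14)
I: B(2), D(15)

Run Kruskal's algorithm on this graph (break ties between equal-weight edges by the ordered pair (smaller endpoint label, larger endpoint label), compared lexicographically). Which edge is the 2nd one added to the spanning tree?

Kruskal: consider edges lightest-first.
D-F (1): add — endpoints in different components.
B-I (2): add — endpoints in different components.
A-E (4): add — endpoints in different components.
D-G (4): add — endpoints in different components.
B-E (5): add — endpoints in different components.
E-G (7): add — endpoints in different components.
B-D (9): skip — B and D already connected.
A-C (10): add — endpoints in different components.
B-C (11): skip — B and C already connected.
B-H (11): add — endpoints in different components.
The 2nd edge added is B-I.

B-I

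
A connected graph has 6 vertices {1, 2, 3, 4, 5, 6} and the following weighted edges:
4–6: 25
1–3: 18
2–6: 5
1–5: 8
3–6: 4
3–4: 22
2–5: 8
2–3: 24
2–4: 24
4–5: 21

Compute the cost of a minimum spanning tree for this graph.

Prim's algorithm from 5:
Step 1: frontier [1–5 8, 2–5 8, 4–5 21] → take 1–5 (8); add 1.
Step 2: frontier [1–3 18, 2–5 8, 4–5 21] → take 2–5 (8); add 2.
Step 3: frontier [1–3 18, 2–6 5, 2–3 24, 2–4 24, 4–5 21] → take 2–6 (5); add 6.
Step 4: frontier [1–3 18, 2–3 24, 2–4 24, 4–5 21, 3–6 4, 4–6 25] → take 3–6 (4); add 3.
Step 5: frontier [2–4 24, 3–4 22, 4–5 21, 4–6 25] → take 4–5 (21); add 4.
MST edges: 1–5, 2–5, 2–6, 3–6, 4–5; total weight 8+8+5+4+21 = 46.

46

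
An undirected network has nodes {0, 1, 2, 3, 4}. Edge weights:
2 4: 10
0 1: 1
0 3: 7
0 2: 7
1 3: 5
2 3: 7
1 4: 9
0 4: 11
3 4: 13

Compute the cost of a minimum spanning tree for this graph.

Kruskal's algorithm — process edges by increasing weight (ties by edge label):
0 1 (1): add. Components now {0,1} {2} {3} {4}
1 3 (5): add. Components now {0,1,3} {2} {4}
0 2 (7): add. Components now {0,1,2,3} {4}
0 3 (7): skip — 0 and 3 already connected.
2 3 (7): skip — 2 and 3 already connected.
1 4 (9): add. Components now {0,1,2,3,4}
MST edges: 0 1, 1 3, 0 2, 1 4; total weight 1+5+7+9 = 22.

22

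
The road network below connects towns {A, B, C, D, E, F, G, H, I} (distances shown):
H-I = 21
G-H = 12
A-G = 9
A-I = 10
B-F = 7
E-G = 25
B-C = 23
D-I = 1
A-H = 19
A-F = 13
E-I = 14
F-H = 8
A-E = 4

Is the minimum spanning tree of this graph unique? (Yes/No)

Kruskal: consider edges lightest-first.
D-I (1): add — endpoints in different components.
A-E (4): add — endpoints in different components.
B-F (7): add — endpoints in different components.
F-H (8): add — endpoints in different components.
A-G (9): add — endpoints in different components.
A-I (10): add — endpoints in different components.
G-H (12): add — endpoints in different components.
A-F (13): skip — A and F already connected.
E-I (14): skip — E and I already connected.
A-H (19): skip — A and H already connected.
H-I (21): skip — H and I already connected.
B-C (23): add — endpoints in different components.
Every non-tree edge has weight strictly greater than the heaviest edge on the tree path between its endpoints, so the MST is unique.

Yes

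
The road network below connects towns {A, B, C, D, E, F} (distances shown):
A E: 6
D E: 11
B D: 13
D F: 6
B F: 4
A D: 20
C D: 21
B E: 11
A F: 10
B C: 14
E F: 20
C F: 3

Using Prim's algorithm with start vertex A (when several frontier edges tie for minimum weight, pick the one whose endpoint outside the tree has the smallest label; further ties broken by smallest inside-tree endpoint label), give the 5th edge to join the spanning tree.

D-F

Prim's algorithm from A:
Step 1: cheapest edge leaving the tree is A E (6); add E.
Step 2: cheapest edge leaving the tree is A F (10); add F.
Step 3: cheapest edge leaving the tree is C F (3); add C.
Step 4: cheapest edge leaving the tree is B F (4); add B.
Step 5: cheapest edge leaving the tree is D F (6); add D.
The 5th edge added is D F.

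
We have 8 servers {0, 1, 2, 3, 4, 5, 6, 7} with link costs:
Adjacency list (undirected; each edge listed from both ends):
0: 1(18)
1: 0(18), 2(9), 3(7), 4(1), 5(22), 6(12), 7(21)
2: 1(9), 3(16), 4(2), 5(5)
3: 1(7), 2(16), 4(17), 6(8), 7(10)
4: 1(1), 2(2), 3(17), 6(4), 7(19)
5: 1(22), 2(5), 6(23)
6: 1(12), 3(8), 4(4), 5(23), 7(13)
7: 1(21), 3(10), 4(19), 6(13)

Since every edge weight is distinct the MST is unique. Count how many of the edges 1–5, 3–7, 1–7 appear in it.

Kruskal's algorithm — process edges by increasing weight (ties by edge label):
1–4 (1): add — endpoints in different components.
2–4 (2): add — endpoints in different components.
4–6 (4): add — endpoints in different components.
2–5 (5): add — endpoints in different components.
1–3 (7): add — endpoints in different components.
3–6 (8): skip — 3 and 6 already connected.
1–2 (9): skip — 1 and 2 already connected.
3–7 (10): add — endpoints in different components.
1–6 (12): skip — 1 and 6 already connected.
6–7 (13): skip — 6 and 7 already connected.
2–3 (16): skip — 2 and 3 already connected.
3–4 (17): skip — 3 and 4 already connected.
0–1 (18): add — endpoints in different components.
MST edge set: {1–4, 2–4, 4–6, 2–5, 1–3, 3–7, 0–1}.
Of the listed edges, {3–7} are in the MST → 1.

1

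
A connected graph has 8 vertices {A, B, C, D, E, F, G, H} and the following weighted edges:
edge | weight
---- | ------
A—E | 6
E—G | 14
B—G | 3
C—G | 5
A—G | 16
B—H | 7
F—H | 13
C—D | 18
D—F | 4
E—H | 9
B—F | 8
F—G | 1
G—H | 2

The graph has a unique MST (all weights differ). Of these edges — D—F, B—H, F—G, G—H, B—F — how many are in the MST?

Kruskal: consider edges lightest-first.
F—G (1): add — endpoints in different components.
G—H (2): add — endpoints in different components.
B—G (3): add — endpoints in different components.
D—F (4): add — endpoints in different components.
C—G (5): add — endpoints in different components.
A—E (6): add — endpoints in different components.
B—H (7): skip — B and H already connected.
B—F (8): skip — B and F already connected.
E—H (9): add — endpoints in different components.
MST edge set: {F—G, G—H, B—G, D—F, C—G, A—E, E—H}.
Of the listed edges, {D—F, F—G, G—H} are in the MST → 3.

3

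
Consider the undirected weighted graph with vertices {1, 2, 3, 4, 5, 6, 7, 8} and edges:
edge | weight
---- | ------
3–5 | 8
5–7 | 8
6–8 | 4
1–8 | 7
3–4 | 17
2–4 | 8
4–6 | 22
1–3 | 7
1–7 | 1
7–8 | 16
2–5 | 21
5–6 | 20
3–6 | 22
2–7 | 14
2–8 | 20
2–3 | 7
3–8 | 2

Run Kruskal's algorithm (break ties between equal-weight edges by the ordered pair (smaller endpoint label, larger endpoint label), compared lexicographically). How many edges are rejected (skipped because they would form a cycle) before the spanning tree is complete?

Sort edges by weight, then run Kruskal:
1–7 (1): add — endpoints in different components.
3–8 (2): add — endpoints in different components.
6–8 (4): add — endpoints in different components.
1–3 (7): add — endpoints in different components.
1–8 (7): skip — 1 and 8 already connected.
2–3 (7): add — endpoints in different components.
2–4 (8): add — endpoints in different components.
3–5 (8): add — endpoints in different components.
Edges rejected before the tree was complete: 1.

1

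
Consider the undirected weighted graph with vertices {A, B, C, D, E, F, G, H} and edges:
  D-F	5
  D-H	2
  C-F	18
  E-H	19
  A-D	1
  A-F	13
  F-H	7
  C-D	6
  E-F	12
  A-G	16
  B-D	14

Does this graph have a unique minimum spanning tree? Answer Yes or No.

Yes

Kruskal's algorithm — process edges by increasing weight (ties by edge label):
A-D (1): add — endpoints in different components.
D-H (2): add — endpoints in different components.
D-F (5): add — endpoints in different components.
C-D (6): add — endpoints in different components.
F-H (7): skip — F and H already connected.
E-F (12): add — endpoints in different components.
A-F (13): skip — A and F already connected.
B-D (14): add — endpoints in different components.
A-G (16): add — endpoints in different components.
Every non-tree edge has weight strictly greater than the heaviest edge on the tree path between its endpoints, so the MST is unique.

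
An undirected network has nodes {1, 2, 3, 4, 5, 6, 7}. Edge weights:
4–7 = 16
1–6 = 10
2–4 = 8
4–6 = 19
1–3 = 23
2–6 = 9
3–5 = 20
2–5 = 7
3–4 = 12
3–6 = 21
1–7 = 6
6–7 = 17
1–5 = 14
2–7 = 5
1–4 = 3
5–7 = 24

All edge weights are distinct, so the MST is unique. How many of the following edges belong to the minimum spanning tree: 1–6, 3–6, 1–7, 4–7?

1

Sort edges by weight, then run Kruskal:
1–4 (3): add. Components now {1,4} {2} {3} {5} {6} {7}
2–7 (5): add. Components now {1,4} {2,7} {3} {5} {6}
1–7 (6): add. Components now {1,2,4,7} {3} {5} {6}
2–5 (7): add. Components now {1,2,4,5,7} {3} {6}
2–4 (8): skip — 2 and 4 already connected.
2–6 (9): add. Components now {1,2,4,5,6,7} {3}
1–6 (10): skip — 1 and 6 already connected.
3–4 (12): add. Components now {1,2,3,4,5,6,7}
MST edge set: {1–4, 2–7, 1–7, 2–5, 2–6, 3–4}.
Of the listed edges, {1–7} are in the MST → 1.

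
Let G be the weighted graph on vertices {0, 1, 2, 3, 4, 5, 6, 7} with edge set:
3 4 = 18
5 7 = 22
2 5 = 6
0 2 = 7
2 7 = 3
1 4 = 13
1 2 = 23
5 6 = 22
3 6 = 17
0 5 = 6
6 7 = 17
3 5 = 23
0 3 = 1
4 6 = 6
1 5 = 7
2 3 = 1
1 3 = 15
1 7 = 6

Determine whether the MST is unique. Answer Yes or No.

No

Kruskal: consider edges lightest-first.
0 3 (1): add — endpoints in different components.
2 3 (1): add — endpoints in different components.
2 7 (3): add — endpoints in different components.
0 5 (6): add — endpoints in different components.
1 7 (6): add — endpoints in different components.
2 5 (6): skip — 2 and 5 already connected.
4 6 (6): add — endpoints in different components.
0 2 (7): skip — 0 and 2 already connected.
1 5 (7): skip — 1 and 5 already connected.
1 4 (13): add — endpoints in different components.
Non-tree edge 2 5 has weight 6, equal to the heaviest edge on its tree cycle — swapping gives another MST of the same weight. Not unique.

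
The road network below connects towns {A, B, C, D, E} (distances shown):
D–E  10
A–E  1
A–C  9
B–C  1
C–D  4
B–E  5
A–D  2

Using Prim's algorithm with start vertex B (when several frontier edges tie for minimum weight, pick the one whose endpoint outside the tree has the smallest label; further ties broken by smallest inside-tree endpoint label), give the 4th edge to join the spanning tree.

Grow the tree from B using Prim:
Step 1: cheapest edge leaving the tree is B–C (1); add C.
Step 2: cheapest edge leaving the tree is C–D (4); add D.
Step 3: cheapest edge leaving the tree is A–D (2); add A.
Step 4: cheapest edge leaving the tree is A–E (1); add E.
The 4th edge added is A–E.

A-E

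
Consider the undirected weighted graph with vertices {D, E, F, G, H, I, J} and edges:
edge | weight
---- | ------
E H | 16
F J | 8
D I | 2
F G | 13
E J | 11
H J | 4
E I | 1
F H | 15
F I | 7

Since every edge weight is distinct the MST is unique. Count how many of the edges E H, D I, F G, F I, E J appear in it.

Kruskal: consider edges lightest-first.
E I (1): add. Components now {D} {E,I} {F} {G} {H} {J}
D I (2): add. Components now {D,E,I} {F} {G} {H} {J}
H J (4): add. Components now {D,E,I} {F} {G} {H,J}
F I (7): add. Components now {D,E,F,I} {G} {H,J}
F J (8): add. Components now {D,E,F,H,I,J} {G}
E J (11): skip — E and J already connected.
F G (13): add. Components now {D,E,F,G,H,I,J}
MST edge set: {E I, D I, H J, F I, F J, F G}.
Of the listed edges, {D I, F G, F I} are in the MST → 3.

3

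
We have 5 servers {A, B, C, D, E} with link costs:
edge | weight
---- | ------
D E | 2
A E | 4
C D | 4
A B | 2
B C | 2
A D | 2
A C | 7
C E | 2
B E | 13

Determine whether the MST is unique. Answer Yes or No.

Kruskal: consider edges lightest-first.
A B (2): add — endpoints in different components.
A D (2): add — endpoints in different components.
B C (2): add — endpoints in different components.
C E (2): add — endpoints in different components.
Non-tree edge D E has weight 2, equal to the heaviest edge on its tree cycle — swapping gives another MST of the same weight. Not unique.

No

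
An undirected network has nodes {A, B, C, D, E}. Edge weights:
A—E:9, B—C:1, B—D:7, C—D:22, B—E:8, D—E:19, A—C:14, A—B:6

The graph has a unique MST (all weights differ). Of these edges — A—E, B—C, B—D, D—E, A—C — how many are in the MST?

Kruskal's algorithm — process edges by increasing weight (ties by edge label):
B—C (1): add — endpoints in different components.
A—B (6): add — endpoints in different components.
B—D (7): add — endpoints in different components.
B—E (8): add — endpoints in different components.
MST edge set: {B—C, A—B, B—D, B—E}.
Of the listed edges, {B—C, B—D} are in the MST → 2.

2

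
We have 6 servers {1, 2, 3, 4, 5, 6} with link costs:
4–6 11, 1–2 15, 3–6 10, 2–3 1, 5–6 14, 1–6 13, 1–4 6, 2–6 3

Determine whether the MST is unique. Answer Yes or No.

Yes

Kruskal: consider edges lightest-first.
2–3 (1): add — endpoints in different components.
2–6 (3): add — endpoints in different components.
1–4 (6): add — endpoints in different components.
3–6 (10): skip — 3 and 6 already connected.
4–6 (11): add — endpoints in different components.
1–6 (13): skip — 1 and 6 already connected.
5–6 (14): add — endpoints in different components.
Every non-tree edge has weight strictly greater than the heaviest edge on the tree path between its endpoints, so the MST is unique.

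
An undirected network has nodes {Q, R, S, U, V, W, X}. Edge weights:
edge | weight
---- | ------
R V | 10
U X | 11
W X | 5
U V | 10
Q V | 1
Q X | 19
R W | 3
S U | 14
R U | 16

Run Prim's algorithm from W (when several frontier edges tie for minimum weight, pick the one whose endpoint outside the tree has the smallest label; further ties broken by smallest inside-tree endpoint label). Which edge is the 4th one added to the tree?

Prim, starting at W.
Step 1: frontier [R W 3, W X 5] → take R W (3); add R.
Step 2: frontier [R V 10, R U 16, W X 5] → take W X (5); add X.
Step 3: frontier [R V 10, R U 16, U X 11, Q X 19] → take R V (10); add V.
Step 4: frontier [R U 16, Q V 1, U V 10, U X 11, Q X 19] → take Q V (1); add Q.
Step 5: frontier [R U 16, U V 10, U X 11] → take U V (10); add U.
Step 6: frontier [S U 14] → take S U (14); add S.
The 4th edge added is Q V.

Q-V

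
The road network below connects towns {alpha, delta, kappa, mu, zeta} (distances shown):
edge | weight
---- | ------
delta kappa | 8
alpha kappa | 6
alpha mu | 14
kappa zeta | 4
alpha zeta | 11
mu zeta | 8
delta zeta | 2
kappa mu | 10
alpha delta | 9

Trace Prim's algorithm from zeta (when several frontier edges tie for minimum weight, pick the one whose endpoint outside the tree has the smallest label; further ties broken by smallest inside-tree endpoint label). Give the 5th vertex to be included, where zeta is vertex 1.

mu

Prim, starting at zeta.
Step 1: frontier [delta zeta 2, kappa zeta 4, mu zeta 8, alpha zeta 11] → take delta zeta (2); add delta.
Step 2: frontier [delta kappa 8, alpha delta 9, kappa zeta 4, mu zeta 8, alpha zeta 11] → take kappa zeta (4); add kappa.
Step 3: frontier [alpha delta 9, alpha kappa 6, kappa mu 10, mu zeta 8, alpha zeta 11] → take alpha kappa (6); add alpha.
Step 4: frontier [alpha mu 14, kappa mu 10, mu zeta 8] → take mu zeta (8); add mu.
Vertex order: zeta, delta, kappa, alpha, mu. The 5th vertex is mu.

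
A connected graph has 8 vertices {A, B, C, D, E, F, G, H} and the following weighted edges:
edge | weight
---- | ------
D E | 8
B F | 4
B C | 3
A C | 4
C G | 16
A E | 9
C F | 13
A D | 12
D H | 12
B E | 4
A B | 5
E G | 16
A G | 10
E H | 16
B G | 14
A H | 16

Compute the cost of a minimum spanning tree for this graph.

Kruskal: consider edges lightest-first.
B C (3): add — endpoints in different components.
A C (4): add — endpoints in different components.
B E (4): add — endpoints in different components.
B F (4): add — endpoints in different components.
A B (5): skip — A and B already connected.
D E (8): add — endpoints in different components.
A E (9): skip — A and E already connected.
A G (10): add — endpoints in different components.
A D (12): skip — A and D already connected.
D H (12): add — endpoints in different components.
MST edges: B C, A C, B E, B F, D E, A G, D H; total weight 3+4+4+4+8+10+12 = 45.

45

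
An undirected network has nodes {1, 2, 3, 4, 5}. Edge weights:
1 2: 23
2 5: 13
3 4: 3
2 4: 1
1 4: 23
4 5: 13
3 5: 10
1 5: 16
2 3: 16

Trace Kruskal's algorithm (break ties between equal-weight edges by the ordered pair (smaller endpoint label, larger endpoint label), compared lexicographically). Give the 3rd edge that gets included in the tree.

3-5

Kruskal's algorithm — process edges by increasing weight (ties by edge label):
2 4 (1): add — endpoints in different components.
3 4 (3): add — endpoints in different components.
3 5 (10): add — endpoints in different components.
2 5 (13): skip — 2 and 5 already connected.
4 5 (13): skip — 4 and 5 already connected.
1 5 (16): add — endpoints in different components.
The 3rd edge added is 3 5.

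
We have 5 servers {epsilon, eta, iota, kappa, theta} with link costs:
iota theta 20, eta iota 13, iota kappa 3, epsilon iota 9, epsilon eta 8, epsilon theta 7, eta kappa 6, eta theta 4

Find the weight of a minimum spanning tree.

Grow the tree from eta using Prim:
Step 1: frontier [eta theta 4, eta kappa 6, epsilon eta 8, eta iota 13] → take eta theta (4); add theta.
Step 2: frontier [eta kappa 6, epsilon eta 8, eta iota 13, epsilon theta 7, iota theta 20] → take eta kappa (6); add kappa.
Step 3: frontier [epsilon eta 8, eta iota 13, iota kappa 3, epsilon theta 7, iota theta 20] → take iota kappa (3); add iota.
Step 4: frontier [epsilon eta 8, epsilon iota 9, epsilon theta 7] → take epsilon theta (7); add epsilon.
MST edges: eta theta, eta kappa, iota kappa, epsilon theta; total weight 4+6+3+7 = 20.

20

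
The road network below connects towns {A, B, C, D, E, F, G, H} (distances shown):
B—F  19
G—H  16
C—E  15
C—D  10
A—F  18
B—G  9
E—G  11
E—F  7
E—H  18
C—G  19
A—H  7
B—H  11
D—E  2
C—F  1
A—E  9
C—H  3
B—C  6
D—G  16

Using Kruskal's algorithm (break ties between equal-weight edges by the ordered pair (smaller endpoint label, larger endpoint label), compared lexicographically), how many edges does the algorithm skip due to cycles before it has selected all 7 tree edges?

1

Kruskal's algorithm — process edges by increasing weight (ties by edge label):
C—F (1): add — endpoints in different components.
D—E (2): add — endpoints in different components.
C—H (3): add — endpoints in different components.
B—C (6): add — endpoints in different components.
A—H (7): add — endpoints in different components.
E—F (7): add — endpoints in different components.
A—E (9): skip — A and E already connected.
B—G (9): add — endpoints in different components.
Edges rejected before the tree was complete: 1.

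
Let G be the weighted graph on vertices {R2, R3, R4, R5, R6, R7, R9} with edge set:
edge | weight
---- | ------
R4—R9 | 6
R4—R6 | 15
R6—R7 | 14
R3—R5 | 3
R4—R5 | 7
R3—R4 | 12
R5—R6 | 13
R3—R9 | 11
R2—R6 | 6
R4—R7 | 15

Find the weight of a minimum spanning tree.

49

Prim, starting at R5.
Step 1: frontier [R3—R5 3, R4—R5 7, R5—R6 13] → take R3—R5 (3); add R3.
Step 2: frontier [R3—R9 11, R3—R4 12, R4—R5 7, R5—R6 13] → take R4—R5 (7); add R4.
Step 3: frontier [R3—R9 11, R4—R9 6, R4—R6 15, R4—R7 15, R5—R6 13] → take R4—R9 (6); add R9.
Step 4: frontier [R4—R6 15, R4—R7 15, R5—R6 13] → take R5—R6 (13); add R6.
Step 5: frontier [R4—R7 15, R2—R6 6, R6—R7 14] → take R2—R6 (6); add R2.
Step 6: frontier [R4—R7 15, R6—R7 14] → take R6—R7 (14); add R7.
MST edges: R3—R5, R4—R5, R4—R9, R5—R6, R2—R6, R6—R7; total weight 3+7+6+13+6+14 = 49.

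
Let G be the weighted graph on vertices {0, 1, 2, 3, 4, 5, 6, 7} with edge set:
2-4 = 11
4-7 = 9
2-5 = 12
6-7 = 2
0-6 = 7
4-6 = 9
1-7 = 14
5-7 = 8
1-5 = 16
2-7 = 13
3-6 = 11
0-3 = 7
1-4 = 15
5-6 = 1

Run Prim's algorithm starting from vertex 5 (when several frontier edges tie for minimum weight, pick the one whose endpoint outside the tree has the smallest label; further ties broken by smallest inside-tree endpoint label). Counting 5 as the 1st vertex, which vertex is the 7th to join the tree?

Prim's algorithm from 5:
Step 1: cheapest edge leaving the tree is 5-6 (1); add 6.
Step 2: cheapest edge leaving the tree is 6-7 (2); add 7.
Step 3: cheapest edge leaving the tree is 0-6 (7); add 0.
Step 4: cheapest edge leaving the tree is 0-3 (7); add 3.
Step 5: cheapest edge leaving the tree is 4-6 (9); add 4.
Step 6: cheapest edge leaving the tree is 2-4 (11); add 2.
Step 7: cheapest edge leaving the tree is 1-7 (14); add 1.
Vertex order: 5, 6, 7, 0, 3, 4, 2, 1. The 7th vertex is 2.

2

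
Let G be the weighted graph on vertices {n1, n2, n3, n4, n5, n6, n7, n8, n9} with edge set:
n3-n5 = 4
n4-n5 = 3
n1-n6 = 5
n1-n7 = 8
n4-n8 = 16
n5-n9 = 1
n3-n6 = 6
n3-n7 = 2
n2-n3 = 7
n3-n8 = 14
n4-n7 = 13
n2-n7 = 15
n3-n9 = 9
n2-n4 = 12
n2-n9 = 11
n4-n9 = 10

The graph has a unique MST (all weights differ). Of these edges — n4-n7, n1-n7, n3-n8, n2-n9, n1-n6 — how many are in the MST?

2

Kruskal: consider edges lightest-first.
n5-n9 (1): add — endpoints in different components.
n3-n7 (2): add — endpoints in different components.
n4-n5 (3): add — endpoints in different components.
n3-n5 (4): add — endpoints in different components.
n1-n6 (5): add — endpoints in different components.
n3-n6 (6): add — endpoints in different components.
n2-n3 (7): add — endpoints in different components.
n1-n7 (8): skip — n7 and n1 already connected.
n3-n9 (9): skip — n3 and n9 already connected.
n4-n9 (10): skip — n4 and n9 already connected.
n2-n9 (11): skip — n2 and n9 already connected.
n2-n4 (12): skip — n2 and n4 already connected.
n4-n7 (13): skip — n7 and n4 already connected.
n3-n8 (14): add — endpoints in different components.
MST edge set: {n5-n9, n3-n7, n4-n5, n3-n5, n1-n6, n3-n6, n2-n3, n3-n8}.
Of the listed edges, {n3-n8, n1-n6} are in the MST → 2.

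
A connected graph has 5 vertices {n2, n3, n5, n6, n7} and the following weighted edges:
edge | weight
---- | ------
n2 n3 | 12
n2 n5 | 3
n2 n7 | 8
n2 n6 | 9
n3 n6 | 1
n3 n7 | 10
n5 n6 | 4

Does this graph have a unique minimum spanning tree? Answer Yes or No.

Yes

Kruskal's algorithm — process edges by increasing weight (ties by edge label):
n3 n6 (1): add. Components now {n2} {n3,n6} {n5} {n7}
n2 n5 (3): add. Components now {n2,n5} {n3,n6} {n7}
n5 n6 (4): add. Components now {n2,n3,n5,n6} {n7}
n2 n7 (8): add. Components now {n2,n3,n5,n6,n7}
Every non-tree edge has weight strictly greater than the heaviest edge on the tree path between its endpoints, so the MST is unique.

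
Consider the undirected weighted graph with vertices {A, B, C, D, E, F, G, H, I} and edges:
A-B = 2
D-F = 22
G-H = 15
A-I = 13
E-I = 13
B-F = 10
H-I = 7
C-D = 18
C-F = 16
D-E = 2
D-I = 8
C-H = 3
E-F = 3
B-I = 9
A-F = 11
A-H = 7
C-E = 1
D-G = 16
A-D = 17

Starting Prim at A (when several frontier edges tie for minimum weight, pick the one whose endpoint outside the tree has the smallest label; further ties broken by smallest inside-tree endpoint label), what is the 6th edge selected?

E-F

Grow the tree from A using Prim:
Step 1: cheapest edge leaving the tree is A-B (2); add B.
Step 2: cheapest edge leaving the tree is A-H (7); add H.
Step 3: cheapest edge leaving the tree is C-H (3); add C.
Step 4: cheapest edge leaving the tree is C-E (1); add E.
Step 5: cheapest edge leaving the tree is D-E (2); add D.
Step 6: cheapest edge leaving the tree is E-F (3); add F.
Step 7: cheapest edge leaving the tree is H-I (7); add I.
Step 8: cheapest edge leaving the tree is G-H (15); add G.
The 6th edge added is E-F.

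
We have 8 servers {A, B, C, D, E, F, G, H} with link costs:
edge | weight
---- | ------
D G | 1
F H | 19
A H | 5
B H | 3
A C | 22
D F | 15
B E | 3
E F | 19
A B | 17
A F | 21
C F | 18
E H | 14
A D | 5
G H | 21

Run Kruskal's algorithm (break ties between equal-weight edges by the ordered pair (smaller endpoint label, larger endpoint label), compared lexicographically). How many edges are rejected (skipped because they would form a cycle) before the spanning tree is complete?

2

Sort edges by weight, then run Kruskal:
D G (1): add — endpoints in different components.
B E (3): add — endpoints in different components.
B H (3): add — endpoints in different components.
A D (5): add — endpoints in different components.
A H (5): add — endpoints in different components.
E H (14): skip — E and H already connected.
D F (15): add — endpoints in different components.
A B (17): skip — A and B already connected.
C F (18): add — endpoints in different components.
Edges rejected before the tree was complete: 2.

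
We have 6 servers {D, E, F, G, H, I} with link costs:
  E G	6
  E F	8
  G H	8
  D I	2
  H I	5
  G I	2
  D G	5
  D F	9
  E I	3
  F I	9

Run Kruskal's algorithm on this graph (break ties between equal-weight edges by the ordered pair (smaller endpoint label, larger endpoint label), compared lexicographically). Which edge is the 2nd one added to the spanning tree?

G-I

Kruskal's algorithm — process edges by increasing weight (ties by edge label):
D I (2): add. Components now {D,I} {E} {F} {G} {H}
G I (2): add. Components now {D,G,I} {E} {F} {H}
E I (3): add. Components now {D,E,G,I} {F} {H}
D G (5): skip — D and G already connected.
H I (5): add. Components now {D,E,G,H,I} {F}
E G (6): skip — E and G already connected.
E F (8): add. Components now {D,E,F,G,H,I}
The 2nd edge added is G I.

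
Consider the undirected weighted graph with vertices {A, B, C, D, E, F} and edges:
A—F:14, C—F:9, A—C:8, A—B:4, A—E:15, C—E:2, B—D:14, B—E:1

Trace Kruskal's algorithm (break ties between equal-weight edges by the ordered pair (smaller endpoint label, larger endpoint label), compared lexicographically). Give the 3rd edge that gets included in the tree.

A-B

Kruskal: consider edges lightest-first.
B—E (1): add — endpoints in different components.
C—E (2): add — endpoints in different components.
A—B (4): add — endpoints in different components.
A—C (8): skip — A and C already connected.
C—F (9): add — endpoints in different components.
A—F (14): skip — A and F already connected.
B—D (14): add — endpoints in different components.
The 3rd edge added is A—B.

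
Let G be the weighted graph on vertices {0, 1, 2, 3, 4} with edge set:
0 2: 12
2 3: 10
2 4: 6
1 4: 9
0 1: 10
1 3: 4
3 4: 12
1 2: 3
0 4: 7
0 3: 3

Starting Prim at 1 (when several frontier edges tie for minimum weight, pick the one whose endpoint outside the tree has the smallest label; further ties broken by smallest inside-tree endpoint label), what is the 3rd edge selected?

Prim's algorithm from 1:
Step 1: cheapest edge leaving the tree is 1 2 (3); add 2.
Step 2: cheapest edge leaving the tree is 1 3 (4); add 3.
Step 3: cheapest edge leaving the tree is 0 3 (3); add 0.
Step 4: cheapest edge leaving the tree is 2 4 (6); add 4.
The 3rd edge added is 0 3.

0-3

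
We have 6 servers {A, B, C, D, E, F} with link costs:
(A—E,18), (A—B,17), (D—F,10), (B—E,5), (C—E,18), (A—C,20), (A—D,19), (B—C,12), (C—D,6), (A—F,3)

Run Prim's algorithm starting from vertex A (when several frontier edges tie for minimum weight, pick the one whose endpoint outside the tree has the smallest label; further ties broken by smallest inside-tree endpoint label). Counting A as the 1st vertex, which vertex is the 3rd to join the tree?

Prim's algorithm from A:
Step 1: frontier [A—F 3, A—B 17, A—E 18, A—D 19, A—C 20] → take A—F (3); add F.
Step 2: frontier [A—B 17, A—E 18, A—D 19, A—C 20, D—F 10] → take D—F (10); add D.
Step 3: frontier [A—B 17, A—E 18, A—C 20, C—D 6] → take C—D (6); add C.
Step 4: frontier [A—B 17, A—E 18, B—C 12, C—E 18] → take B—C (12); add B.
Step 5: frontier [A—E 18, B—E 5, C—E 18] → take B—E (5); add E.
Vertex order: A, F, D, C, B, E. The 3rd vertex is D.

D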